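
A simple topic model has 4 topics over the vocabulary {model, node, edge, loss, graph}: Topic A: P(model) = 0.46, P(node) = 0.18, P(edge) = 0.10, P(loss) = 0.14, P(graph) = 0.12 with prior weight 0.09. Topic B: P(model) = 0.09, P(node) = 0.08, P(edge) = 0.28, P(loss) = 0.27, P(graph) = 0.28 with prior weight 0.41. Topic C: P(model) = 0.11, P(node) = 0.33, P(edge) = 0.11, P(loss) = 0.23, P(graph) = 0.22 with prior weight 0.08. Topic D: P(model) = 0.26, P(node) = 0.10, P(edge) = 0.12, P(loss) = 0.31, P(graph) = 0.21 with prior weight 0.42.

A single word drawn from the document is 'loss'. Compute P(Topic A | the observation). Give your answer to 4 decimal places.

By Bayes' theorem, P(k | x) = w_k f_k(x) / Σ_j w_j f_j(x).
Evaluate each component's likelihood at the observed value:
  f_A = P(loss | comp) = 0.14
  f_B = P(loss | comp) = 0.27
  f_C = P(loss | comp) = 0.23
  f_D = P(loss | comp) = 0.31
Weight by the priors:
  w_A·f_A = 0.09 × 0.14 = 0.0126
  w_B·f_B = 0.41 × 0.27 = 0.1107
  w_C·f_C = 0.08 × 0.23 = 0.0184
  w_D·f_D = 0.42 × 0.31 = 0.1302
Sum: 0.0126 + 0.1107 + 0.0184 + 0.1302 = 0.2719
So the posterior for Topic A is 0.0126 / 0.2719 ≈ 0.0463.

0.0463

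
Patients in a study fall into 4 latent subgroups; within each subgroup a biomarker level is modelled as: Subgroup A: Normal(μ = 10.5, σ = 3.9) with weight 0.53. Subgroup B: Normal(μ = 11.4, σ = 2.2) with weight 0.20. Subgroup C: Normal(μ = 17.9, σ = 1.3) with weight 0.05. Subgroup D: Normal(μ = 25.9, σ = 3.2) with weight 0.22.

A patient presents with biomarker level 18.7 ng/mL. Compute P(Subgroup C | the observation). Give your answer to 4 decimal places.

Posterior ∝ prior × likelihood, so P(k | x) ∝ w_k f_k(x); normalise over all components.
Normal densities:
  p_A = 0.0112172
  p_B = 0.000737266
  p_C = 0.253941
  p_D = 0.00991864
Multiply by the mixture weights:
  w_A·p_A = 0.53 × 0.0112172 = 0.00594514
  w_B·p_B = 0.20 × 0.000737266 = 0.000147453
  w_C·p_C = 0.05 × 0.253941 = 0.0126971
  w_D·p_D = 0.22 × 0.00991864 = 0.0021821
Evidence: 0.00594514 + 0.000147453 + 0.0126971 + 0.0021821 = 0.0209718
P(Subgroup C | x) = 0.0126971 / 0.0209718 ≈ 0.6054

0.6054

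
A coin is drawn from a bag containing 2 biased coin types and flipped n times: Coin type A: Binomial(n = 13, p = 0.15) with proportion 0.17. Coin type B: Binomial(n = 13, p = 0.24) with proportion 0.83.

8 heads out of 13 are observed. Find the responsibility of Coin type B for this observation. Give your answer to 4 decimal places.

The responsibility of component k is π_k f_k(x) divided by Σ_j π_j f_j(x).
Evaluate each component's likelihood at the observed value:
  L_A = C(13,8)·0.15^8·0.85^5 = 1287·2.56289e-07·0.443705 = 0.000146354
  L_B = C(13,8)·0.24^8·0.76^5 = 1287·1.10075e-05·0.253553 = 0.003592
Unnormalised posteriors:
  π_A·L_A = 0.17 × 0.000146354 = 2.48801e-05
  π_B·L_B = 0.83 × 0.003592 = 0.00298136
Denominator: 2.48801e-05 + 0.00298136 = 0.00300624
Responsibility of Coin type B: 0.00298136 / 0.00300624 ≈ 0.9917

0.9917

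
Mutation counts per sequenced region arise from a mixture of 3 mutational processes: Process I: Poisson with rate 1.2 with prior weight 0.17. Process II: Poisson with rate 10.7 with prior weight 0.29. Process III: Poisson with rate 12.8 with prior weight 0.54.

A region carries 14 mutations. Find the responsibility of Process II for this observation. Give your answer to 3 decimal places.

P(component k | x) = w_k·f_k(x) / marginal(x), where marginal(x) = Σ_j w_j·f_j(x).
Component likelihoods at x = 14 mutations:
  L_I = 4.43584e-11
  L_II = 0.0666828
  L_III = 0.10036
Multiply by the mixture weights:
  w_I·L_I = 0.17 × 4.43584e-11 = 7.54093e-12
  w_II·L_II = 0.29 × 0.0666828 = 0.019338
  w_III·L_III = 0.54 × 0.10036 = 0.0541945
Sum: 7.54093e-12 + 0.019338 + 0.0541945 = 0.0735326
P(Process II | the observation) = 0.019338 / 0.0735326 ≈ 0.263

0.263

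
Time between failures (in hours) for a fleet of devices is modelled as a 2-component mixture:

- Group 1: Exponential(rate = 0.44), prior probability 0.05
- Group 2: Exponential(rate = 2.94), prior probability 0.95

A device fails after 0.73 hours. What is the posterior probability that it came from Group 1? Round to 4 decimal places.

The responsibility of component k is π_k f_k(x) divided by Σ_j π_j f_j(x).
Exponential densities:
  L_1 = 0.44·e^(−0.44·0.73) = 0.44·e^(−0.3212) = 0.319122
  L_2 = 2.94·e^(−2.94·0.73) = 2.94·e^(−2.1462) = 0.343767
Weight by the priors:
  π_1·L_1 = 0.05 × 0.319122 = 0.0159561
  π_2·L_2 = 0.95 × 0.343767 = 0.326579
Denominator: 0.0159561 + 0.326579 = 0.342535
P(Group 1 | 0.73 hours) ≈ 0.0466

0.0466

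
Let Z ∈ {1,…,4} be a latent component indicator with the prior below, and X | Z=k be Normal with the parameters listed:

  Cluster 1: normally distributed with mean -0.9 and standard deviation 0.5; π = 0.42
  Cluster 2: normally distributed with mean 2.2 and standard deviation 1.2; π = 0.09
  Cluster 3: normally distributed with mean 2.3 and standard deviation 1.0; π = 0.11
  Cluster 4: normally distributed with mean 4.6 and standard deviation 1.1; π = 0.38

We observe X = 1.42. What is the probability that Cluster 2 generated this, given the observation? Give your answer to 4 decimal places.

P(component k | x) = π_k·f_k(x) / marginal(x), where marginal(x) = Σ_j π_j·f_j(x).
Evaluate each component's likelihood at the observed value:
  p_1 = 1.68596e-05
  p_2 = 0.269144
  p_3 = 0.270864
  p_4 = 0.00555572
Weight by the priors:
  π_1·p_1 = 0.42 × 1.68596e-05 = 7.08102e-06
  π_2·p_2 = 0.09 × 0.269144 = 0.0242229
  π_3·p_3 = 0.11 × 0.270864 = 0.029795
  π_4·p_4 = 0.38 × 0.00555572 = 0.00211118
Evidence: 7.08102e-06 + 0.0242229 + 0.029795 + 0.00211118 = 0.0561362
P(Cluster 2 | 1.42) ≈ 0.4315

0.4315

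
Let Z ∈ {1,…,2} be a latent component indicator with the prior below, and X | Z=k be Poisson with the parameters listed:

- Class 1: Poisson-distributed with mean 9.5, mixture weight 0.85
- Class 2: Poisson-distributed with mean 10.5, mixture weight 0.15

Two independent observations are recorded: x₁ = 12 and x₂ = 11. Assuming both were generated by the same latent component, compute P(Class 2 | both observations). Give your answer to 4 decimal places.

0.1927

Posterior ∝ prior × likelihood, so P(k | x) ∝ π_k f_k(x); normalise over all components.
Since both observations come from the same component, the likelihood for component k is f_k(x₁)·f_k(x₂).
  f_1 = [e^(−9.5)·9.5^12/12! = 0.0844401] × [0.106661] = 0.00900648
  f_2 = [e^(−10.5)·10.5^12/12! = 0.103239] × [0.117987] = 0.0121808
Weight by the priors:
  π_1·f_1 = 0.85 × 0.00900648 = 0.00765551
  π_2·f_2 = 0.15 × 0.0121808 = 0.00182713
Sum: 0.00765551 + 0.00182713 = 0.00948263
So the posterior for Class 2 is 0.00182713 / 0.00948263 ≈ 0.1927.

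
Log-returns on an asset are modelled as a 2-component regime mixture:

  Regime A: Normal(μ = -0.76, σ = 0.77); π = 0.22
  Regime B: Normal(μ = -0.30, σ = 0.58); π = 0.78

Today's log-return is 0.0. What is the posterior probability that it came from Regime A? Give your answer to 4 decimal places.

Posterior ∝ prior × likelihood, so P(k | x) ∝ w_k f_k(x); normalise over all components.
Normal densities:
  p_A = (1/(0.77·√(2π)))·exp(−(0.0−-0.76)²/(2·0.77²)) = 0.518107·exp(-0.48710) = 0.318329
  p_B = (1/(0.58·√(2π)))·exp(−(0.0−-0.30)²/(2·0.58²)) = 0.687832·exp(-0.13377) = 0.601709
Multiply by the mixture weights:
  w_A·p_A = 0.22 × 0.318329 = 0.0700323
  w_B·p_B = 0.78 × 0.601709 = 0.469333
Denominator: 0.0700323 + 0.469333 = 0.539366
So the posterior for Regime A is 0.0700323 / 0.539366 ≈ 0.1298.

0.1298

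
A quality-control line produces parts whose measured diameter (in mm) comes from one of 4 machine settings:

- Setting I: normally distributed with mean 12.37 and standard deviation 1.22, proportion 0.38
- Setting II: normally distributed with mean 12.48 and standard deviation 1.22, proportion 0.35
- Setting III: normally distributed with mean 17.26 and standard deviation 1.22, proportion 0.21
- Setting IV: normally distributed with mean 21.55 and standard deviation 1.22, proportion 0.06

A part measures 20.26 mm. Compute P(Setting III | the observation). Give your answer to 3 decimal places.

0.229

Apply Bayes' rule: the posterior for each component is proportional to its prior times its likelihood at x.
Normal densities:
  f_I = (1/(1.22·√(2π)))·exp(−(20.26−12.37)²/(2·1.22²)) = 0.327002·exp(-20.91242) = 2.70645e-10
  f_II = (1/(1.22·√(2π)))·exp(−(20.26−12.48)²/(2·1.22²)) = 0.327002·exp(-20.33338) = 4.82921e-10
  f_III = (1/(1.22·√(2π)))·exp(−(20.26−17.26)²/(2·1.22²)) = 0.327002·exp(-3.02338) = 0.0159042
  f_IV = (1/(1.22·√(2π)))·exp(−(20.26−21.55)²/(2·1.22²)) = 0.327002·exp(-0.55902) = 0.186969
Weight by the priors:
  P(Z=I)·f_I = 0.38 × 2.70645e-10 = 1.02845e-10
  P(Z=II)·f_II = 0.35 × 4.82921e-10 = 1.69022e-10
  P(Z=III)·f_III = 0.21 × 0.0159042 = 0.00333989
  P(Z=IV)·f_IV = 0.06 × 0.186969 = 0.0112181
Denominator: 1.02845e-10 + 1.69022e-10 + 0.00333989 + 0.0112181 = 0.014558
Responsibility of Setting III: 0.00333989 / 0.014558 ≈ 0.229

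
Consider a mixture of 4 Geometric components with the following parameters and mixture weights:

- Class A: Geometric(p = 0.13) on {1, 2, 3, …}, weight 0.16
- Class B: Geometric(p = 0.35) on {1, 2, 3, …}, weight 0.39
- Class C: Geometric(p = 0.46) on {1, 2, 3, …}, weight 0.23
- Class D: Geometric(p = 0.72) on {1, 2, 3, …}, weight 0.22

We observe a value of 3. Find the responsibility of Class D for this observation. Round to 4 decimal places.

0.1064

P(component k | x) = P(Z=k)·f_k(x) / marginal(x), where marginal(x) = Σ_j P(Z=j)·f_j(x).
Evaluate each component's likelihood at the observed value:
  p_A = 0.13·(1−0.13)^2 = 0.13·0.7569 = 0.098397
  p_B = 0.35·(1−0.35)^2 = 0.35·0.4225 = 0.147875
  p_C = 0.46·(1−0.46)^2 = 0.46·0.2916 = 0.134136
  p_D = 0.72·(1−0.72)^2 = 0.72·0.0784 = 0.056448
Unnormalised posteriors:
  P(Z=A)·p_A = 0.16 × 0.098397 = 0.0157435
  P(Z=B)·p_B = 0.39 × 0.147875 = 0.0576713
  P(Z=C)·p_C = 0.23 × 0.134136 = 0.0308513
  P(Z=D)·p_D = 0.22 × 0.056448 = 0.0124186
Normaliser: 0.0157435 + 0.0576713 + 0.0308513 + 0.0124186 = 0.116685
Responsibility of Class D: 0.0124186 / 0.116685 ≈ 0.1064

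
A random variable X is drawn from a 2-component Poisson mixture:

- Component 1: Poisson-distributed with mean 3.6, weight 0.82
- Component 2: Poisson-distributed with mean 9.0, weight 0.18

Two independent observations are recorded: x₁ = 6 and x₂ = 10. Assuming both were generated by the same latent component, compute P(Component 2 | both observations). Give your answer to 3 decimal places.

P(component k | x) = π_k·f_k(x) / marginal(x), where marginal(x) = Σ_j π_j·f_j(x).
Since both observations come from the same component, the likelihood for component k is f_k(x₁)·f_k(x₂).
  p_1 = [e^(−3.6)·3.6^6/6! = 0.0826081] × [0.00275297] = 0.000227418
  p_2 = [e^(−9.0)·9.0^6/6! = 0.0910903] × [0.11858] = 0.0108015
Multiply by the mixture weights:
  π_1·p_1 = 0.82 × 0.000227418 = 0.000186482
  π_2·p_2 = 0.18 × 0.0108015 = 0.00194427
Marginal: 0.000186482 + 0.00194427 = 0.00213075
P(Component 2 | x₁,x₂) ≈ 0.912

0.912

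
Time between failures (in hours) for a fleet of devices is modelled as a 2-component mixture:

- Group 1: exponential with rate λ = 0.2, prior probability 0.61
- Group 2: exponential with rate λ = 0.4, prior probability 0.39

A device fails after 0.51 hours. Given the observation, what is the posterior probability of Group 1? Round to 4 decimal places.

0.4641

The responsibility of component k is P(Z=k) f_k(x) divided by Σ_j P(Z=j) f_j(x).
Evaluate each component's likelihood at the observed value:
  f_1 = 0.180606
  f_2 = 0.326185
Multiply by the mixture weights:
  P(Z=1)·f_1 = 0.61 × 0.180606 = 0.11017
  P(Z=2)·f_2 = 0.39 × 0.326185 = 0.127212
Evidence: 0.11017 + 0.127212 = 0.237382
P(Group 1 | x) = 0.11017 / 0.237382 ≈ 0.4641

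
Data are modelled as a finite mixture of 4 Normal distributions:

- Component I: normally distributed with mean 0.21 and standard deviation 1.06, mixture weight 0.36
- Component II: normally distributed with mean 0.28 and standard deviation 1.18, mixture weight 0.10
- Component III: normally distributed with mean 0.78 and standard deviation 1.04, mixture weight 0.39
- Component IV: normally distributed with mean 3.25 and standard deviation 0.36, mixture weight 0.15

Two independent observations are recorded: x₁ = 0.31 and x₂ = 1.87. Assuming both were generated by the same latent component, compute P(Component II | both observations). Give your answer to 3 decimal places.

P(component k | x) = P(Z=k)·f_k(x) / marginal(x), where marginal(x) = Σ_j P(Z=j)·f_j(x).
Since both observations come from the same component, the likelihood for component k is f_k(x₁)·f_k(x₂).
  f_I = [(1/(1.06·√(2π)))·exp(−(0.31−0.21)²/(2·1.06²)) = 0.376361·exp(-0.00445) = 0.37469] × [0.110422] = 0.041374
  f_II = [(1/(1.18·√(2π)))·exp(−(0.31−0.28)²/(2·1.18²)) = 0.338087·exp(-0.00032) = 0.337977] × [0.136385] = 0.046095
  f_III = [(1/(1.04·√(2π)))·exp(−(0.31−0.78)²/(2·1.04²)) = 0.383598·exp(-0.10212) = 0.34636] × [0.221487] = 0.0767142
  f_IV = [(1/(0.36·√(2π)))·exp(−(0.31−3.25)²/(2·0.36²)) = 1.108173·exp(-33.34722) = 3.64832e-15] × [0.000714084] = 2.60521e-18
Unnormalised posteriors:
  P(Z=I)·f_I = 0.36 × 0.041374 = 0.0148946
  P(Z=II)·f_II = 0.10 × 0.046095 = 0.0046095
  P(Z=III)·f_III = 0.39 × 0.0767142 = 0.0299185
  P(Z=IV)·f_IV = 0.15 × 2.60521e-18 = 3.90781e-19
Sum: 0.0148946 + 0.0046095 + 0.0299185 + 3.90781e-19 = 0.0494227
So the posterior for Component II is 0.0046095 / 0.0494227 ≈ 0.093.

0.093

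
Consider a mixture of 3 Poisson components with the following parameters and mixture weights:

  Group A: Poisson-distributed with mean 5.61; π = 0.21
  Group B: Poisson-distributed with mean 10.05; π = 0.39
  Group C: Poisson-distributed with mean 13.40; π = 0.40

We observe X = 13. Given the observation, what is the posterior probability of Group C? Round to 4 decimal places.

0.5968

The responsibility of component k is π_k f_k(x) divided by Σ_j π_j f_j(x).
Poisson probabilities:
  p_A = e^(−5.61)·5.61^13/13! = 0.00320512
  p_B = e^(−10.05)·10.05^13/13! = 0.0739978
  p_C = e^(−13.40)·13.40^13/13! = 0.109279
Unnormalised posteriors:
  π_A·p_A = 0.21 × 0.00320512 = 0.000673076
  π_B·p_B = 0.39 × 0.0739978 = 0.0288592
  π_C·p_C = 0.40 × 0.109279 = 0.0437115
Evidence: 0.000673076 + 0.0288592 + 0.0437115 = 0.0732438
So the posterior for Group C is 0.0437115 / 0.0732438 ≈ 0.5968.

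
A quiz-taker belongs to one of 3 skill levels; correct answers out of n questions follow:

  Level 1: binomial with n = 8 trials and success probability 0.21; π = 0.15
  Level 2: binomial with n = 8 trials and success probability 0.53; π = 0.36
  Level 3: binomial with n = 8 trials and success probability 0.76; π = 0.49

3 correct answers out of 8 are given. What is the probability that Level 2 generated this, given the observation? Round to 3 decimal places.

0.672

P(component k | x) = P(Z=k)·f_k(x) / marginal(x), where marginal(x) = Σ_j P(Z=j)·f_j(x).
Evaluate each component's likelihood at the observed value:
  p_1 = C(8,3)·0.21^3·0.79^5 = 56·0.009261·0.307706 = 0.159581
  p_2 = C(8,3)·0.53^3·0.47^5 = 56·0.148877·0.0229345 = 0.191208
  p_3 = C(8,3)·0.76^3·0.24^5 = 56·0.438976·0.000796262 = 0.0195742
Unnormalised posteriors:
  P(Z=1)·p_1 = 0.15 × 0.159581 = 0.0239372
  P(Z=2)·p_2 = 0.36 × 0.191208 = 0.0688347
  P(Z=3)·p_3 = 0.49 × 0.0195742 = 0.00959138
Evidence: 0.0239372 + 0.0688347 + 0.00959138 = 0.102363
P(Level 2 | 3 correct answers out of 8) ≈ 0.672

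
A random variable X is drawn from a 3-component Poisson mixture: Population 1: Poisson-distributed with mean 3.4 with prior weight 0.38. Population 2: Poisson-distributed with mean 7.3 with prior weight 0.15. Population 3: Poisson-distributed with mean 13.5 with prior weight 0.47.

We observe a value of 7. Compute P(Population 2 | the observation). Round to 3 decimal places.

0.484

Posterior ∝ prior × likelihood, so P(k | x) ∝ π_k f_k(x); normalise over all components.
Component likelihoods at x = 7:
  f_1 = 0.0347793
  f_2 = 0.148074
  f_3 = 0.0222295
Unnormalised posteriors:
  π_1·f_1 = 0.38 × 0.0347793 = 0.0132161
  π_2·f_2 = 0.15 × 0.148074 = 0.0222111
  π_3·f_3 = 0.47 × 0.0222295 = 0.0104479
Evidence: 0.0132161 + 0.0222111 + 0.0104479 = 0.0458752
Responsibility of Population 2: 0.0222111 / 0.0458752 ≈ 0.484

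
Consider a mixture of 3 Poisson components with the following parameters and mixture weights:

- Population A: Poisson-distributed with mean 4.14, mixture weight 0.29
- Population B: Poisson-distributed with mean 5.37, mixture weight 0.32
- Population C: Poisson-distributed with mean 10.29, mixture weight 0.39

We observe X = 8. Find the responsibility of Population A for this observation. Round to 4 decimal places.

0.1288

Apply Bayes' rule: the posterior for each component is proportional to its prior times its likelihood at x.
Poisson probabilities:
  p_A = e^(−4.14)·4.14^8/8! = 0.0340803
  p_B = e^(−5.37)·5.37^8/8! = 0.0798201
  p_C = e^(−10.29)·10.29^8/8! = 0.105904
Prior × likelihood for each component:
  π_A·p_A = 0.29 × 0.0340803 = 0.00988328
  π_B·p_B = 0.32 × 0.0798201 = 0.0255424
  π_C·p_C = 0.39 × 0.105904 = 0.0413025
Evidence: 0.00988328 + 0.0255424 + 0.0413025 = 0.0767283
So the posterior for Population A is 0.00988328 / 0.0767283 ≈ 0.1288.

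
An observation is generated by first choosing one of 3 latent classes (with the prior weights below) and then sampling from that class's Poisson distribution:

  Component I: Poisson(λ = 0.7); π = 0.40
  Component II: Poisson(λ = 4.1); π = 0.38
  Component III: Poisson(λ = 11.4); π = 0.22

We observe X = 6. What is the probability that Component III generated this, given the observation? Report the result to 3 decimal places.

0.153

Apply Bayes' rule: the posterior for each component is proportional to its prior times its likelihood at x.
Component likelihoods at x = 6:
  f_I = 8.11427e-05
  f_II = 0.109336
  f_III = 0.0341303
Unnormalised posteriors:
  π_I·f_I = 0.40 × 8.11427e-05 = 3.24571e-05
  π_II·f_II = 0.38 × 0.109336 = 0.0415477
  π_III·f_III = 0.22 × 0.0341303 = 0.00750866
Sum: 3.24571e-05 + 0.0415477 + 0.00750866 = 0.0490888
P(Component III | data) = 0.00750866 / 0.0490888 ≈ 0.153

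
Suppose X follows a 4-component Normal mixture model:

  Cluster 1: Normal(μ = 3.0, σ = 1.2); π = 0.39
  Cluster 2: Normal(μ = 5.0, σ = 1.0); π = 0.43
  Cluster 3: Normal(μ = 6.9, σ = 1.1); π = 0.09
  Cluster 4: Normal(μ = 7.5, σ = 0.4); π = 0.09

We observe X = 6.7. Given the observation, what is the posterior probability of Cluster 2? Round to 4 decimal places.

By Bayes' theorem, P(k | x) = π_k f_k(x) / Σ_j π_j f_j(x).
Normal densities:
  L_1 = (1/(1.2·√(2π)))·exp(−(6.7−3.0)²/(2·1.2²)) = 0.332452·exp(-4.75347) = 0.0028663
  L_2 = (1/(1.0·√(2π)))·exp(−(6.7−5.0)²/(2·1.0²)) = 0.398942·exp(-1.44500) = 0.0940491
  L_3 = (1/(1.1·√(2π)))·exp(−(6.7−6.9)²/(2·1.1²)) = 0.362675·exp(-0.01653) = 0.356729
  L_4 = (1/(0.4·√(2π)))·exp(−(6.7−7.5)²/(2·0.4²)) = 0.997356·exp(-2.00000) = 0.134977
Weight by the priors:
  π_1·L_1 = 0.39 × 0.0028663 = 0.00111786
  π_2·L_2 = 0.43 × 0.0940491 = 0.0404411
  π_3·L_3 = 0.09 × 0.356729 = 0.0321057
  π_4·L_4 = 0.09 × 0.134977 = 0.012148
Denominator: 0.00111786 + 0.0404411 + 0.0321057 + 0.012148 = 0.0858126
So the posterior for Cluster 2 is 0.0404411 / 0.0858126 ≈ 0.4713.

0.4713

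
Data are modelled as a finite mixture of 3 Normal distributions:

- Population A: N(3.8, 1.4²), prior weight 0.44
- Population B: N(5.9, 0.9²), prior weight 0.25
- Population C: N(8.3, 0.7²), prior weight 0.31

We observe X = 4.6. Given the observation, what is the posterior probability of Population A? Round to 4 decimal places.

0.7317

P(component k | x) = w_k·f_k(x) / marginal(x), where marginal(x) = Σ_j w_j·f_j(x).
Normal densities:
  p_A = 0.242034
  p_B = 0.156173
  p_C = 4.88634e-07
Prior × likelihood for each component:
  w_A·p_A = 0.44 × 0.242034 = 0.106495
  w_B·p_B = 0.25 × 0.156173 = 0.0390434
  w_C·p_C = 0.31 × 4.88634e-07 = 1.51477e-07
Evidence: 0.106495 + 0.0390434 + 1.51477e-07 = 0.145539
P(Population A | 4.6) = 0.106495 / 0.145539 ≈ 0.7317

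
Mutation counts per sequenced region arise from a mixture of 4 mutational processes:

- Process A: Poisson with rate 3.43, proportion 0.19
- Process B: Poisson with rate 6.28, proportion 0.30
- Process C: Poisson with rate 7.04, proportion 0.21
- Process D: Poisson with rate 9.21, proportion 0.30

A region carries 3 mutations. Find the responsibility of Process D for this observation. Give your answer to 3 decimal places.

0.049

The responsibility of component k is π_k f_k(x) divided by Σ_j π_j f_j(x).
Evaluate each component's likelihood at the observed value:
  f_A = 0.217822
  f_B = 0.0773318
  f_C = 0.0509488
  f_D = 0.0130249
Weight by the priors:
  π_A·f_A = 0.19 × 0.217822 = 0.0413861
  π_B·f_B = 0.30 × 0.0773318 = 0.0231996
  π_C·f_C = 0.21 × 0.0509488 = 0.0106992
  π_D·f_D = 0.30 × 0.0130249 = 0.00390748
Marginal: 0.0413861 + 0.0231996 + 0.0106992 + 0.00390748 = 0.0791924
So the posterior for Process D is 0.00390748 / 0.0791924 ≈ 0.049.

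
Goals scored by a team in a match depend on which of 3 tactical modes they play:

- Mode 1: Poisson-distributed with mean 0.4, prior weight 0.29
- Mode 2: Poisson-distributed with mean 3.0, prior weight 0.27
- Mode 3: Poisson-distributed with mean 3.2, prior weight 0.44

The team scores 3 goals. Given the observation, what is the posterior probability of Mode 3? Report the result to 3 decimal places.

0.610

The responsibility of component k is π_k f_k(x) divided by Σ_j π_j f_j(x).
Evaluate each component's likelihood at the observed value:
  f_1 = 0.00715008
  f_2 = 0.224042
  f_3 = 0.222616
Weight by the priors:
  π_1·f_1 = 0.29 × 0.00715008 = 0.00207352
  π_2·f_2 = 0.27 × 0.224042 = 0.0604913
  π_3·f_3 = 0.44 × 0.222616 = 0.097951
Sum: 0.00207352 + 0.0604913 + 0.097951 = 0.160516
So the posterior for Mode 3 is 0.097951 / 0.160516 ≈ 0.610.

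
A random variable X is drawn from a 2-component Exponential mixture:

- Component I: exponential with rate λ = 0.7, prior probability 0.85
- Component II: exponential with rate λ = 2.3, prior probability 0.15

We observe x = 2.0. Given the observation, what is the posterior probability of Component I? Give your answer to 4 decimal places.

The responsibility of component k is π_k f_k(x) divided by Σ_j π_j f_j(x).
Exponential densities:
  p_I = 0.7·e^(−0.7·2.0) = 0.7·e^(−1.4000) = 0.172618
  p_II = 2.3·e^(−2.3·2.0) = 2.3·e^(−4.6000) = 0.0231192
Multiply by the mixture weights:
  π_I·p_I = 0.85 × 0.172618 = 0.146725
  π_II·p_II = 0.15 × 0.0231192 = 0.00346788
Normaliser: 0.146725 + 0.00346788 = 0.150193
Responsibility of Component I: 0.146725 / 0.150193 ≈ 0.9769

0.9769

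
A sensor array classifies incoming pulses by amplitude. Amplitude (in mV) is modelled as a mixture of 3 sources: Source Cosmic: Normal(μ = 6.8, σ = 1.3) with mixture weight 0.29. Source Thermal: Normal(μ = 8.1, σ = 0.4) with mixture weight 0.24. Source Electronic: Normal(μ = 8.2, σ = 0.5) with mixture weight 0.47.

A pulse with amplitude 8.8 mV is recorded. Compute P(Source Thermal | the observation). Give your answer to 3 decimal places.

P(component k | x) = P(Z=k)·f_k(x) / marginal(x), where marginal(x) = Σ_j P(Z=j)·f_j(x).
Component likelihoods at x = 8.8 mV:
  f_Cosmic = (1/(1.3·√(2π)))·exp(−(8.8−6.8)²/(2·1.3²)) = 0.306879·exp(-1.18343) = 0.0939742
  f_Thermal = (1/(0.4·√(2π)))·exp(−(8.8−8.1)²/(2·0.4²)) = 0.997356·exp(-1.53125) = 0.215693
  f_Electronic = (1/(0.5·√(2π)))·exp(−(8.8−8.2)²/(2·0.5²)) = 0.797885·exp(-0.72000) = 0.388372
Weight by the priors:
  P(Z=Cosmic)·f_Cosmic = 0.29 × 0.0939742 = 0.0272525
  P(Z=Thermal)·f_Thermal = 0.24 × 0.215693 = 0.0517664
  P(Z=Electronic)·f_Electronic = 0.47 × 0.388372 = 0.182535
Marginal: 0.0272525 + 0.0517664 + 0.182535 = 0.261554
P(Source Thermal | the observation) = 0.0517664 / 0.261554 ≈ 0.198

0.198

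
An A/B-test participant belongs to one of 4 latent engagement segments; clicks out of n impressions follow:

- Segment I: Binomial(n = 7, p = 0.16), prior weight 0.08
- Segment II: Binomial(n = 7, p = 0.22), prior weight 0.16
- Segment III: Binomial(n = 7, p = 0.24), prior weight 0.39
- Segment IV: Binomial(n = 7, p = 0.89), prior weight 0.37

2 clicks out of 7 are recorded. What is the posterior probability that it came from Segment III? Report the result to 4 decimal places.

0.6478

Posterior ∝ prior × likelihood, so P(k | x) ∝ π_k f_k(x); normalise over all components.
Evaluate each component's likelihood at the observed value:
  p_I = 0.224831
  p_II = 0.293452
  p_III = 0.306697
  p_IV = 0.000267894
Prior × likelihood for each component:
  π_I·p_I = 0.08 × 0.224831 = 0.0179865
  π_II·p_II = 0.16 × 0.293452 = 0.0469524
  π_III·p_III = 0.39 × 0.306697 = 0.119612
  π_IV·p_IV = 0.37 × 0.000267894 = 9.91207e-05
Sum: 0.0179865 + 0.0469524 + 0.119612 + 9.91207e-05 = 0.18465
Responsibility of Segment III: 0.119612 / 0.18465 ≈ 0.6478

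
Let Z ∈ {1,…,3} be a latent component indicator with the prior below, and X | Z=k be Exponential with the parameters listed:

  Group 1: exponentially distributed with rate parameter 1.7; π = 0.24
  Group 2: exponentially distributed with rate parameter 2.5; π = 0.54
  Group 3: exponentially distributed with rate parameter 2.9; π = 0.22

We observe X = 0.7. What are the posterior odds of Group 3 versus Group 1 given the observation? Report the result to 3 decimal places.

0.675

Posterior odds = (w_i f_i(x)) / (w_j f_j(x)); the normalising sum cancels.
Evaluate each component's likelihood at the observed value:
  f_1 = 0.517176
  f_2 = 0.434435
  f_3 = 0.380873
0.0837921 / 0.124122 ≈ 0.675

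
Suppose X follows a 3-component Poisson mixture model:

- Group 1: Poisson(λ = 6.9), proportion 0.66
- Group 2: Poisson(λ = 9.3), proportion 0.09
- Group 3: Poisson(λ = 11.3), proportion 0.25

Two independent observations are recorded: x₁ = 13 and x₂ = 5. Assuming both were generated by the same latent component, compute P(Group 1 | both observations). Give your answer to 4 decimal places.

By Bayes' theorem, P(k | x) = w_k f_k(x) / Σ_j w_j f_j(x).
Since both observations come from the same component, the likelihood for component k is f_k(x₁)·f_k(x₂).
  L_1 = [0.0130055] × [0.131351] = 0.00170828
  L_2 = [0.0571557] × [0.0530023] = 0.00302938
  L_3 = [0.0973222] × [0.0189969] = 0.00184882
Weight by the priors:
  w_1·L_1 = 0.66 × 0.00170828 = 0.00112746
  w_2·L_2 = 0.09 × 0.00302938 = 0.000272644
  w_3·L_3 = 0.25 × 0.00184882 = 0.000462206
Denominator: 0.00112746 + 0.000272644 + 0.000462206 = 0.00186231
P(Group 1 | x) = 0.00112746 / 0.00186231 ≈ 0.6054

0.6054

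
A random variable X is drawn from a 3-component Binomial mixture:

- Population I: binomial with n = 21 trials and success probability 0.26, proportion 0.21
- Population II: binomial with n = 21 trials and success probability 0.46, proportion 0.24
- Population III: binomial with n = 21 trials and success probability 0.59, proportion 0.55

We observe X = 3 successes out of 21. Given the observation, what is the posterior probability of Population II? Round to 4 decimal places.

The responsibility of component k is P(Z=k) f_k(x) divided by Σ_j P(Z=j) f_j(x).
Evaluate each component's likelihood at the observed value:
  f_I = 0.103501
  f_II = 0.00197339
  f_III = 2.92764e-05
Weight by the priors:
  P(Z=I)·f_I = 0.21 × 0.103501 = 0.0217351
  P(Z=II)·f_II = 0.24 × 0.00197339 = 0.000473613
  P(Z=III)·f_III = 0.55 × 2.92764e-05 = 1.6102e-05
Sum: 0.0217351 + 0.000473613 + 1.6102e-05 = 0.0222248
Responsibility of Population II: 0.000473613 / 0.0222248 ≈ 0.0213

0.0213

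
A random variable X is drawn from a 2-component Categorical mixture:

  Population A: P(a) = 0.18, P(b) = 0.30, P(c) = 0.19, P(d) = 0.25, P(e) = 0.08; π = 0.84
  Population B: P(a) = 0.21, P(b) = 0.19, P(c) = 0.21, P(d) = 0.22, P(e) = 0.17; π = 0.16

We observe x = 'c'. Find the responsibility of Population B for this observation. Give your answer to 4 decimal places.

0.1739

Apply Bayes' rule: the posterior for each component is proportional to its prior times its likelihood at x.
Evaluate each component's likelihood at the observed value:
  p_A = 0.19
  p_B = 0.21
Multiply by the mixture weights:
  P(Z=A)·p_A = 0.84 × 0.19 = 0.1596
  P(Z=B)·p_B = 0.16 × 0.21 = 0.0336
Evidence: 0.1596 + 0.0336 = 0.1932
So the posterior for Population B is 0.0336 / 0.1932 ≈ 0.1739.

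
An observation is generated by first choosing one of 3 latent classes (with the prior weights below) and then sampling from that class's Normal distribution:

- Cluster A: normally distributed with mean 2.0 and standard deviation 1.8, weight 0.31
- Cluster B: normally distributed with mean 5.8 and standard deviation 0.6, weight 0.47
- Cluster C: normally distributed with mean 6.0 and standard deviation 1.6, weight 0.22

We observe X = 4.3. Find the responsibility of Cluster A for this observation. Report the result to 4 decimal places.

Apply Bayes' rule: the posterior for each component is proportional to its prior times its likelihood at x.
Evaluate each component's likelihood at the observed value:
  f_A = 0.0979711
  f_B = 0.0292138
  f_C = 0.141792
Unnormalised posteriors:
  π_A·f_A = 0.31 × 0.0979711 = 0.030371
  π_B·f_B = 0.47 × 0.0292138 = 0.0137305
  π_C·f_C = 0.22 × 0.141792 = 0.0311942
Evidence: 0.030371 + 0.0137305 + 0.0311942 = 0.0752957
P(Cluster A | 4.3) = 0.030371 / 0.0752957 ≈ 0.4034

0.4034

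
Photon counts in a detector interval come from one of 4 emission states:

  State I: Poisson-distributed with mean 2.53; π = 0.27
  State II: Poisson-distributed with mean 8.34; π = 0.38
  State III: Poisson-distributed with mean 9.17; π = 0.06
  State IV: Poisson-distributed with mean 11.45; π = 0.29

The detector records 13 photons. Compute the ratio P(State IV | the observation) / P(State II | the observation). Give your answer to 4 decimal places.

Posterior odds = (P(Z=i) f_i(x)) / (P(Z=j) f_j(x)); the normalising sum cancels.
Evaluate each component's likelihood at the observed value:
  L_I = e^(−2.53)·2.53^13/13! = 2.22598e-06
  L_II = e^(−8.34)·8.34^13/13! = 0.0362128
  L_III = e^(−9.17)·9.17^13/13! = 0.0542052
  L_IV = e^(−11.45)·11.45^13/13! = 0.0994304
Odds = (0.29/0.38) × (0.0994304/0.0362128) = 0.763158 × 2.74572 ≈ 2.0954

2.0954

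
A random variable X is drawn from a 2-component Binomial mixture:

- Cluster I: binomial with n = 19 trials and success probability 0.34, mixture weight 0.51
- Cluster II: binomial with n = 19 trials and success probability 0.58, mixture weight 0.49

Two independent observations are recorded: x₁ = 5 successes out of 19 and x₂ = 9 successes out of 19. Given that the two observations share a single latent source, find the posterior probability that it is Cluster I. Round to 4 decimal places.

By Bayes' theorem, P(k | x) = π_k f_k(x) / Σ_j π_j f_j(x).
Since both observations come from the same component, the likelihood for component k is f_k(x₁)·f_k(x₂).
  p_I = [C(19,5)·0.34^5·0.66^14 = 11628·0.00454354·0.00297588 = 0.157223] × [0.0879667] = 0.0138303
  p_II = [C(19,5)·0.58^5·0.42^14 = 11628·0.0656357·5.31484e-06 = 0.00405635] × [0.117196] = 0.000475388
Prior × likelihood for each component:
  π_I·p_I = 0.51 × 0.0138303 = 0.00705347
  π_II·p_II = 0.49 × 0.000475388 = 0.00023294
Denominator: 0.00705347 + 0.00023294 = 0.00728641
So the posterior for Cluster I is 0.00705347 / 0.00728641 ≈ 0.9680.

0.9680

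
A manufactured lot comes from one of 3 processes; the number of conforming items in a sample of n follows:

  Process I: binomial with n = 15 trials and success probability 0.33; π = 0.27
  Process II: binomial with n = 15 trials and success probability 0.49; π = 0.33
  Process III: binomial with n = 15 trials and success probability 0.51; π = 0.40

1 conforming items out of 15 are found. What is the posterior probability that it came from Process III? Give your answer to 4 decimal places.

By Bayes' theorem, P(k | x) = w_k f_k(x) / Σ_j w_j f_j(x).
Evaluate each component's likelihood at the observed value:
  f_I = C(15,1)·0.33^1·0.67^14 = 15·0.33·0.00367322 = 0.0181825
  f_II = C(15,1)·0.49^1·0.51^14 = 15·0.49·8.05346e-05 = 0.000591929
  f_III = C(15,1)·0.51^1·0.49^14 = 15·0.51·4.59987e-05 = 0.00035189
Weight by the priors:
  w_I·f_I = 0.27 × 0.0181825 = 0.00490926
  w_II·f_II = 0.33 × 0.000591929 = 0.000195337
  w_III·f_III = 0.40 × 0.00035189 = 0.000140756
Marginal: 0.00490926 + 0.000195337 + 0.000140756 = 0.00524535
P(Process III | x) ≈ 0.0268

0.0268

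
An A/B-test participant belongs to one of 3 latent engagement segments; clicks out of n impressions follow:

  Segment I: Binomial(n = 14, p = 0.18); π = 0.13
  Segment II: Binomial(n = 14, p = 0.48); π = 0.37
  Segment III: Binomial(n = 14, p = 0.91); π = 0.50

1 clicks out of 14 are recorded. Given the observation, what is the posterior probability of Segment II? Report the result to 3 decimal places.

The responsibility of component k is w_k f_k(x) divided by Σ_j w_j f_j(x).
Binomial probabilities:
  L_I = C(14,1)·0.18^1·0.82^13 = 14·0.18·0.0757844 = 0.190977
  L_II = C(14,1)·0.48^1·0.52^13 = 14·0.48·0.000203256 = 0.00136588
  L_III = C(14,1)·0.91^1·0.09^13 = 14·0.91·2.54187e-14 = 3.23834e-13
Prior × likelihood for each component:
  w_I·L_I = 0.13 × 0.190977 = 0.024827
  w_II·L_II = 0.37 × 0.00136588 = 0.000505376
  w_III·L_III = 0.50 × 3.23834e-13 = 1.61917e-13
Denominator: 0.024827 + 0.000505376 + 1.61917e-13 = 0.0253324
So the posterior for Segment II is 0.000505376 / 0.0253324 ≈ 0.020.

0.020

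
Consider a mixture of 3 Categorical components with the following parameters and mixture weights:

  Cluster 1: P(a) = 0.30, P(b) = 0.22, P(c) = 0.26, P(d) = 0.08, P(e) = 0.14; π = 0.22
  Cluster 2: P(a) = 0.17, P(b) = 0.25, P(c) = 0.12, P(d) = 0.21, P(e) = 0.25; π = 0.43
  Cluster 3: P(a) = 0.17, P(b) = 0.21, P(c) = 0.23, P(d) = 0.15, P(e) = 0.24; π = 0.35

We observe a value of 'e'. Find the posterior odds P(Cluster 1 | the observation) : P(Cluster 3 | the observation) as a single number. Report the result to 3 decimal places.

Since P(k|x) ∝ π_k f_k(x), the posterior odds are π_i f_i(x) / (π_j f_j(x)).
Evaluate each component's likelihood at the observed value:
  f_1 = 0.14
  f_2 = 0.25
  f_3 = 0.24
Odds = (0.22/0.35) × (0.14/0.24) = 0.628571 × 0.583333 ≈ 0.367

0.367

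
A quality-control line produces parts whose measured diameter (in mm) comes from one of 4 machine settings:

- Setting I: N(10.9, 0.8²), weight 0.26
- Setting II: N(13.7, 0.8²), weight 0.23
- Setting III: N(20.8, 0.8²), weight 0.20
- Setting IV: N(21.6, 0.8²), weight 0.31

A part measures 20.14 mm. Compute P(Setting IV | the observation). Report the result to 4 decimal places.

Posterior ∝ prior × likelihood, so P(k | x) ∝ P(Z=k) f_k(x); normalise over all components.
Evaluate each component's likelihood at the observed value:
  p_I = (1/(0.8·√(2π)))·exp(−(20.14−10.9)²/(2·0.8²)) = 0.498678·exp(-66.70125) = 5.36828e-30
  p_II = (1/(0.8·√(2π)))·exp(−(20.14−13.7)²/(2·0.8²)) = 0.498678·exp(-32.40125) = 4.22801e-15
  p_III = (1/(0.8·√(2π)))·exp(−(20.14−20.8)²/(2·0.8²)) = 0.498678·exp(-0.34031) = 0.354833
  p_IV = (1/(0.8·√(2π)))·exp(−(20.14−21.6)²/(2·0.8²)) = 0.498678·exp(-1.66531) = 0.0943157
Unnormalised posteriors:
  P(Z=I)·p_I = 0.26 × 5.36828e-30 = 1.39575e-30
  P(Z=II)·p_II = 0.23 × 4.22801e-15 = 9.72442e-16
  P(Z=III)·p_III = 0.20 × 0.354833 = 0.0709666
  P(Z=IV)·p_IV = 0.31 × 0.0943157 = 0.0292379
Marginal: 1.39575e-30 + 9.72442e-16 + 0.0709666 + 0.0292379 = 0.100205
Responsibility of Setting IV: 0.0292379 / 0.100205 ≈ 0.2918

0.2918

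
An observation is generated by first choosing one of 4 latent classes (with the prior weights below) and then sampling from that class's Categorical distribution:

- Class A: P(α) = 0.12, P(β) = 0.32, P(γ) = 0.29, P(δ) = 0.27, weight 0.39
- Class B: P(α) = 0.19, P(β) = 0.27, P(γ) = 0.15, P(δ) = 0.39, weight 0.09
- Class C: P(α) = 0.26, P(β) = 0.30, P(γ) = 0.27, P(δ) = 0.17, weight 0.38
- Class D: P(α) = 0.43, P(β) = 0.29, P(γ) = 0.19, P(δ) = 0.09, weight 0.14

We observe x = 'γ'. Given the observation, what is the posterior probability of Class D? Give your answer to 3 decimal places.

0.104

Posterior ∝ prior × likelihood, so P(k | x) ∝ π_k f_k(x); normalise over all components.
Component likelihoods at x = 'γ':
  L_A = P(γ | comp) = 0.29
  L_B = P(γ | comp) = 0.15
  L_C = P(γ | comp) = 0.27
  L_D = P(γ | comp) = 0.19
Multiply by the mixture weights:
  π_A·L_A = 0.39 × 0.29 = 0.1131
  π_B·L_B = 0.09 × 0.15 = 0.0135
  π_C·L_C = 0.38 × 0.27 = 0.1026
  π_D·L_D = 0.14 × 0.19 = 0.0266
Sum: 0.1131 + 0.0135 + 0.1026 + 0.0266 = 0.2558
So the posterior for Class D is 0.0266 / 0.2558 ≈ 0.104.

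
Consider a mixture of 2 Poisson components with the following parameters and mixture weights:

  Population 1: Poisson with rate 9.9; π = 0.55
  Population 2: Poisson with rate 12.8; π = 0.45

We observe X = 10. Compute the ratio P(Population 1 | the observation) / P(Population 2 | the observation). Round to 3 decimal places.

1.702

Only the two components matter; the odds are (π_i f_i(x)) / (π_j f_j(x)).
Poisson probabilities:
  L_1 = 0.125047
  L_2 = 0.0898188
Posterior odds = (π_1·L_1) / (π_2·L_2) = (0.55·0.125047) / (0.45·0.0898188) = 0.0687759 / 0.0404185 ≈ 1.702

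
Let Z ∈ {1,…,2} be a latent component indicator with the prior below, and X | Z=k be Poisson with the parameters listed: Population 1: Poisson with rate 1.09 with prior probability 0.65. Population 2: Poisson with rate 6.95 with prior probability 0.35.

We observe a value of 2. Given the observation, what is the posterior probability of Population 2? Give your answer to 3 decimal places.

By Bayes' theorem, P(k | x) = P(Z=k) f_k(x) / Σ_j P(Z=j) f_j(x).
Evaluate each component's likelihood at the observed value:
  p_1 = e^(−1.09)·1.09^2/2! = 0.199729
  p_2 = e^(−6.95)·6.95^2/2! = 0.0231522
Unnormalised posteriors:
  P(Z=1)·p_1 = 0.65 × 0.199729 = 0.129824
  P(Z=2)·p_2 = 0.35 × 0.0231522 = 0.00810328
Sum: 0.129824 + 0.00810328 = 0.137927
P(Population 2 | the observation) = 0.00810328 / 0.137927 ≈ 0.059

0.059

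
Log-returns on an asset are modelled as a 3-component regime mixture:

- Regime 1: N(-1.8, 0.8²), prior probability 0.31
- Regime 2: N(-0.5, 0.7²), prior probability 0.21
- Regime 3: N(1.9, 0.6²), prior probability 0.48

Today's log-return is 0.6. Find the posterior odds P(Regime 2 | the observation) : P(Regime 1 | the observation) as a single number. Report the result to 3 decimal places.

The posterior odds equal the prior odds times the likelihood ratio: (P(Z=i)/P(Z=j))·(f_i(x)/f_j(x)).
Evaluate each component's likelihood at the observed value:
  L_1 = (1/(0.8·√(2π)))·exp(−(0.6−-1.8)²/(2·0.8²)) = 0.498678·exp(-4.50000) = 0.00553981
  L_2 = (1/(0.7·√(2π)))·exp(−(0.6−-0.5)²/(2·0.7²)) = 0.569918·exp(-1.23469) = 0.165803
  L_3 = (1/(0.6·√(2π)))·exp(−(0.6−1.9)²/(2·0.6²)) = 0.664904·exp(-2.34722) = 0.0635877
Odds = (0.21/0.31) × (0.165803/0.00553981) = 0.677419 × 29.9293 ≈ 20.275

20.275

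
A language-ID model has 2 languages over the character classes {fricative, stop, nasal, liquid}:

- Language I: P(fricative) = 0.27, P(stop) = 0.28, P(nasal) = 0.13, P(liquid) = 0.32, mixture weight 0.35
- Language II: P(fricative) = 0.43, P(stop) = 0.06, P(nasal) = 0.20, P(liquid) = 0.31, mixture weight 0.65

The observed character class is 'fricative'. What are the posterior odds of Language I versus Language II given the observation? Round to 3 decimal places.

0.338

The posterior odds equal the prior odds times the likelihood ratio: (w_i/w_j)·(f_i(x)/f_j(x)).
Component likelihoods at x = 'fricative':
  f_I = P(fricative | comp) = 0.27
  f_II = P(fricative | comp) = 0.43
0.0945 / 0.2795 ≈ 0.338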